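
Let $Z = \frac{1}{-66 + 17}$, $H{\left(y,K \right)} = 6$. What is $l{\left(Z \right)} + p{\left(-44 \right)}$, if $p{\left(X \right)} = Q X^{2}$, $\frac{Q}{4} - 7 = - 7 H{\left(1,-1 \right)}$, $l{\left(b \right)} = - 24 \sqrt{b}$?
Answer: $-271040 - \frac{24 i}{7} \approx -2.7104 \cdot 10^{5} - 3.4286 i$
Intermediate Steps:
$Z = - \frac{1}{49}$ ($Z = \frac{1}{-49} = - \frac{1}{49} \approx -0.020408$)
$Q = -140$ ($Q = 28 + 4 \left(\left(-7\right) 6\right) = 28 + 4 \left(-42\right) = 28 - 168 = -140$)
$p{\left(X \right)} = - 140 X^{2}$
$l{\left(Z \right)} + p{\left(-44 \right)} = - 24 \sqrt{- \frac{1}{49}} - 140 \left(-44\right)^{2} = - 24 \frac{i}{7} - 271040 = - \frac{24 i}{7} - 271040 = -271040 - \frac{24 i}{7}$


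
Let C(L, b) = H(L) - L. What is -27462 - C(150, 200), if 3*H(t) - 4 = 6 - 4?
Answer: -27314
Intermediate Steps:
H(t) = 2 (H(t) = 4/3 + (6 - 4)/3 = 4/3 + (⅓)*2 = 4/3 + ⅔ = 2)
C(L, b) = 2 - L
-27462 - C(150, 200) = -27462 - (2 - 1*150) = -27462 - (2 - 150) = -27462 - 1*(-148) = -27462 + 148 = -27314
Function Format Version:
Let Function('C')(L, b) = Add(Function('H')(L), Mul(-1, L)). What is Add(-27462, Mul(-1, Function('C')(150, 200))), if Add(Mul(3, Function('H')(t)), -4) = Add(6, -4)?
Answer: -27314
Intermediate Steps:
Function('H')(t) = 2 (Function('H')(t) = Add(Rational(4, 3), Mul(Rational(1, 3), Add(6, -4))) = Add(Rational(4, 3), Mul(Rational(1, 3), 2)) = Add(Rational(4, 3), Rational(2, 3)) = 2)
Function('C')(L, b) = Add(2, Mul(-1, L))
Add(-27462, Mul(-1, Function('C')(150, 200))) = Add(-27462, Mul(-1, Add(2, Mul(-1, 150)))) = Add(-27462, Mul(-1, Add(2, -150))) = Add(-27462, Mul(-1, -148)) = Add(-27462, 148) = -27314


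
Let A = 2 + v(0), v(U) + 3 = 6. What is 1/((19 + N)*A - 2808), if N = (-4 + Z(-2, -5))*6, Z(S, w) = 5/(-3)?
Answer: -1/2883 ≈ -0.00034686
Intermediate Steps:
v(U) = 3 (v(U) = -3 + 6 = 3)
Z(S, w) = -5/3 (Z(S, w) = 5*(-⅓) = -5/3)
A = 5 (A = 2 + 3 = 5)
N = -34 (N = (-4 - 5/3)*6 = -17/3*6 = -34)
1/((19 + N)*A - 2808) = 1/((19 - 34)*5 - 2808) = 1/(-15*5 - 2808) = 1/(-75 - 2808) = 1/(-2883) = -1/2883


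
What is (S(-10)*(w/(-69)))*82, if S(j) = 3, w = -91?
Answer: 7462/23 ≈ 324.43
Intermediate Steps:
(S(-10)*(w/(-69)))*82 = (3*(-91/(-69)))*82 = (3*(-91*(-1/69)))*82 = (3*(91/69))*82 = (91/23)*82 = 7462/23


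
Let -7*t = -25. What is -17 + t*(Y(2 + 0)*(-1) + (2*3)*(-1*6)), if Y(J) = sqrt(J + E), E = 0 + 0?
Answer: -1019/7 - 25*sqrt(2)/7 ≈ -150.62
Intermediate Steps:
t = 25/7 (t = -1/7*(-25) = 25/7 ≈ 3.5714)
E = 0
Y(J) = sqrt(J) (Y(J) = sqrt(J + 0) = sqrt(J))
-17 + t*(Y(2 + 0)*(-1) + (2*3)*(-1*6)) = -17 + 25*(sqrt(2 + 0)*(-1) + (2*3)*(-1*6))/7 = -17 + 25*(sqrt(2)*(-1) + 6*(-6))/7 = -17 + 25*(-sqrt(2) - 36)/7 = -17 + 25*(-36 - sqrt(2))/7 = -17 + (-900/7 - 25*sqrt(2)/7) = -1019/7 - 25*sqrt(2)/7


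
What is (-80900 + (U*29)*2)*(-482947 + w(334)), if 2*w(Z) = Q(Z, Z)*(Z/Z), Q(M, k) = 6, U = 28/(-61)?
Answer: 2384064646656/61 ≈ 3.9083e+10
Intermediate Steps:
U = -28/61 (U = 28*(-1/61) = -28/61 ≈ -0.45902)
w(Z) = 3 (w(Z) = (6*(Z/Z))/2 = (6*1)/2 = (1/2)*6 = 3)
(-80900 + (U*29)*2)*(-482947 + w(334)) = (-80900 - 28/61*29*2)*(-482947 + 3) = (-80900 - 812/61*2)*(-482944) = (-80900 - 1624/61)*(-482944) = -4936524/61*(-482944) = 2384064646656/61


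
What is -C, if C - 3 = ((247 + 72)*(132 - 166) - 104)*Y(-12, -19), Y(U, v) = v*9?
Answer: -1872453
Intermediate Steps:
Y(U, v) = 9*v
C = 1872453 (C = 3 + ((247 + 72)*(132 - 166) - 104)*(9*(-19)) = 3 + (319*(-34) - 104)*(-171) = 3 + (-10846 - 104)*(-171) = 3 - 10950*(-171) = 3 + 1872450 = 1872453)
-C = -1*1872453 = -1872453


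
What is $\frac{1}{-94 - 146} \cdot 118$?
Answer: $- \frac{59}{120} \approx -0.49167$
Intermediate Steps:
$\frac{1}{-94 - 146} \cdot 118 = \frac{1}{-240} \cdot 118 = \left(- \frac{1}{240}\right) 118 = - \frac{59}{120}$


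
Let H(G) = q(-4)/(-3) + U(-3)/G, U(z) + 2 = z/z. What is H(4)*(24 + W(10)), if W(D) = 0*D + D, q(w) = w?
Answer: 221/6 ≈ 36.833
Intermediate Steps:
W(D) = D (W(D) = 0 + D = D)
U(z) = -1 (U(z) = -2 + z/z = -2 + 1 = -1)
H(G) = 4/3 - 1/G (H(G) = -4/(-3) - 1/G = -4*(-1/3) - 1/G = 4/3 - 1/G)
H(4)*(24 + W(10)) = (4/3 - 1/4)*(24 + 10) = (4/3 - 1*1/4)*34 = (4/3 - 1/4)*34 = (13/12)*34 = 221/6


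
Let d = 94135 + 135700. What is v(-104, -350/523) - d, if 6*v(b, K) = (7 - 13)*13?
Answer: -229848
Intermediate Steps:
d = 229835
v(b, K) = -13 (v(b, K) = ((7 - 13)*13)/6 = (-6*13)/6 = (1/6)*(-78) = -13)
v(-104, -350/523) - d = -13 - 1*229835 = -13 - 229835 = -229848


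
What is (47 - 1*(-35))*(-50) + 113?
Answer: -3987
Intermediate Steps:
(47 - 1*(-35))*(-50) + 113 = (47 + 35)*(-50) + 113 = 82*(-50) + 113 = -4100 + 113 = -3987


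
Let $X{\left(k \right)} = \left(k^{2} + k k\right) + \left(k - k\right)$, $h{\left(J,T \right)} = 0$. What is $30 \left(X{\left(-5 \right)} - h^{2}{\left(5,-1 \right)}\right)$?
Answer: $1500$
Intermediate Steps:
$X{\left(k \right)} = 2 k^{2}$ ($X{\left(k \right)} = \left(k^{2} + k^{2}\right) + 0 = 2 k^{2} + 0 = 2 k^{2}$)
$30 \left(X{\left(-5 \right)} - h^{2}{\left(5,-1 \right)}\right) = 30 \left(2 \left(-5\right)^{2} - 0^{2}\right) = 30 \left(2 \cdot 25 - 0\right) = 30 \left(50 + 0\right) = 30 \cdot 50 = 1500$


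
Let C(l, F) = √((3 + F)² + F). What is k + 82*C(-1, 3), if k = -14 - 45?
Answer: -59 + 82*√39 ≈ 453.09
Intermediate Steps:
k = -59
C(l, F) = √(F + (3 + F)²)
k + 82*C(-1, 3) = -59 + 82*√(3 + (3 + 3)²) = -59 + 82*√(3 + 6²) = -59 + 82*√(3 + 36) = -59 + 82*√39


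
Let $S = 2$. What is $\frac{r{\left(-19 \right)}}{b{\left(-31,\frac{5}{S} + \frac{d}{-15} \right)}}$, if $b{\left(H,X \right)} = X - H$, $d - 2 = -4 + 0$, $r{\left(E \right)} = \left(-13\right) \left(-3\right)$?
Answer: $\frac{1170}{1009} \approx 1.1596$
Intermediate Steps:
$r{\left(E \right)} = 39$
$d = -2$ ($d = 2 + \left(-4 + 0\right) = 2 - 4 = -2$)
$\frac{r{\left(-19 \right)}}{b{\left(-31,\frac{5}{S} + \frac{d}{-15} \right)}} = \frac{39}{\left(\frac{5}{2} - \frac{2}{-15}\right) - -31} = \frac{39}{\left(5 \cdot \frac{1}{2} - - \frac{2}{15}\right) + 31} = \frac{39}{\left(\frac{5}{2} + \frac{2}{15}\right) + 31} = \frac{39}{\frac{79}{30} + 31} = \frac{39}{\frac{1009}{30}} = 39 \cdot \frac{30}{1009} = \frac{1170}{1009}$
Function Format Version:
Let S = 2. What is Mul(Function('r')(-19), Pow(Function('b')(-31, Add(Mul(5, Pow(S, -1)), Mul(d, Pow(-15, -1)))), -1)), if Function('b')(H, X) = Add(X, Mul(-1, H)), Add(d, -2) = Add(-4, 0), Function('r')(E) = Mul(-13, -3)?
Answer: Rational(1170, 1009) ≈ 1.1596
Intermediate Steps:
Function('r')(E) = 39
d = -2 (d = Add(2, Add(-4, 0)) = Add(2, -4) = -2)
Mul(Function('r')(-19), Pow(Function('b')(-31, Add(Mul(5, Pow(S, -1)), Mul(d, Pow(-15, -1)))), -1)) = Mul(39, Pow(Add(Add(Mul(5, Pow(2, -1)), Mul(-2, Pow(-15, -1))), Mul(-1, -31)), -1)) = Mul(39, Pow(Add(Add(Mul(5, Rational(1, 2)), Mul(-2, Rational(-1, 15))), 31), -1)) = Mul(39, Pow(Add(Add(Rational(5, 2), Rational(2, 15)), 31), -1)) = Mul(39, Pow(Add(Rational(79, 30), 31), -1)) = Mul(39, Pow(Rational(1009, 30), -1)) = Mul(39, Rational(30, 1009)) = Rational(1170, 1009)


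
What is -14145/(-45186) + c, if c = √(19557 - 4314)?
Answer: 4715/15062 + √15243 ≈ 123.78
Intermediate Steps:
c = √15243 ≈ 123.46
-14145/(-45186) + c = -14145/(-45186) + √15243 = -14145*(-1/45186) + √15243 = 4715/15062 + √15243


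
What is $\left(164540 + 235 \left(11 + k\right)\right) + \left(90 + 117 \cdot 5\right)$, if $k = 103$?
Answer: $192005$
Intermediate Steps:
$\left(164540 + 235 \left(11 + k\right)\right) + \left(90 + 117 \cdot 5\right) = \left(164540 + 235 \left(11 + 103\right)\right) + \left(90 + 117 \cdot 5\right) = \left(164540 + 235 \cdot 114\right) + \left(90 + 585\right) = \left(164540 + 26790\right) + 675 = 191330 + 675 = 192005$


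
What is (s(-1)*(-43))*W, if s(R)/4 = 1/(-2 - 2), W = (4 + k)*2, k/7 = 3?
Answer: 2150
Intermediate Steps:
k = 21 (k = 7*3 = 21)
W = 50 (W = (4 + 21)*2 = 25*2 = 50)
s(R) = -1 (s(R) = 4/(-2 - 2) = 4/(-4) = 4*(-¼) = -1)
(s(-1)*(-43))*W = -1*(-43)*50 = 43*50 = 2150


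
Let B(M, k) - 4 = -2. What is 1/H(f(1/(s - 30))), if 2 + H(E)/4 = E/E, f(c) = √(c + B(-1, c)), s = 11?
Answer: -¼ ≈ -0.25000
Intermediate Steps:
B(M, k) = 2 (B(M, k) = 4 - 2 = 2)
f(c) = √(2 + c) (f(c) = √(c + 2) = √(2 + c))
H(E) = -4 (H(E) = -8 + 4*(E/E) = -8 + 4*1 = -8 + 4 = -4)
1/H(f(1/(s - 30))) = 1/(-4) = -¼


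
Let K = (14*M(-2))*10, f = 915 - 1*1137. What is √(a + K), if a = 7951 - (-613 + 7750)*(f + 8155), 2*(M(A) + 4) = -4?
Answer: I*√56610710 ≈ 7524.0*I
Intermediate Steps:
f = -222 (f = 915 - 1137 = -222)
M(A) = -6 (M(A) = -4 + (½)*(-4) = -4 - 2 = -6)
K = -840 (K = (14*(-6))*10 = -84*10 = -840)
a = -56609870 (a = 7951 - (-613 + 7750)*(-222 + 8155) = 7951 - 7137*7933 = 7951 - 1*56617821 = 7951 - 56617821 = -56609870)
√(a + K) = √(-56609870 - 840) = √(-56610710) = I*√56610710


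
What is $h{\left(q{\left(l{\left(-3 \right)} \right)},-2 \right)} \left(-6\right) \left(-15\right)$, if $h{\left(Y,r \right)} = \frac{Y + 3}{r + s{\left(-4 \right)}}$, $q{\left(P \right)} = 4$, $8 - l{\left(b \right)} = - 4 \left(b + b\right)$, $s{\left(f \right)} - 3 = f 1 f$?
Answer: $\frac{630}{17} \approx 37.059$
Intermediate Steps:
$s{\left(f \right)} = 3 + f^{2}$ ($s{\left(f \right)} = 3 + f 1 f = 3 + f f = 3 + f^{2}$)
$l{\left(b \right)} = 8 + 8 b$ ($l{\left(b \right)} = 8 - - 4 \left(b + b\right) = 8 - - 4 \cdot 2 b = 8 - - 8 b = 8 + 8 b$)
$h{\left(Y,r \right)} = \frac{3 + Y}{19 + r}$ ($h{\left(Y,r \right)} = \frac{Y + 3}{r + \left(3 + \left(-4\right)^{2}\right)} = \frac{3 + Y}{r + \left(3 + 16\right)} = \frac{3 + Y}{r + 19} = \frac{3 + Y}{19 + r}$)
$h{\left(q{\left(l{\left(-3 \right)} \right)},-2 \right)} \left(-6\right) \left(-15\right) = \frac{3 + 4}{19 - 2} \left(-6\right) \left(-15\right) = \frac{1}{17} \cdot 7 \left(-6\right) \left(-15\right) = \frac{7}{17} \left(-6\right) \left(-15\right) = \left(- \frac{42}{17}\right) \left(-15\right) = \frac{630}{17}$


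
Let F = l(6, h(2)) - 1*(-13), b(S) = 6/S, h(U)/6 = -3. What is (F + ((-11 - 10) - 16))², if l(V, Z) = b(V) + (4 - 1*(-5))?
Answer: 196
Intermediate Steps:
h(U) = -18 (h(U) = 6*(-3) = -18)
l(V, Z) = 9 + 6/V (l(V, Z) = 6/V + (4 - 1*(-5)) = 6/V + (4 + 5) = 6/V + 9 = 9 + 6/V)
F = 23 (F = (9 + 6/6) - 1*(-13) = (9 + 6*(⅙)) + 13 = (9 + 1) + 13 = 10 + 13 = 23)
(F + ((-11 - 10) - 16))² = (23 + ((-11 - 10) - 16))² = (23 + (-21 - 16))² = (23 - 37)² = (-14)² = 196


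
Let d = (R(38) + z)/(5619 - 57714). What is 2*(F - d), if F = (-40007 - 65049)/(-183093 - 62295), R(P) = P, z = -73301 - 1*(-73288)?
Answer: 60878078/71019377 ≈ 0.85720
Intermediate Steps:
z = -13 (z = -73301 + 73288 = -13)
F = 26264/61347 (F = -105056/(-245388) = -105056*(-1/245388) = 26264/61347 ≈ 0.42812)
d = -5/10419 (d = (38 - 13)/(5619 - 57714) = 25/(-52095) = 25*(-1/52095) = -5/10419 ≈ -0.00047989)
2*(F - d) = 2*(26264/61347 - 1*(-5/10419)) = 2*(26264/61347 + 5/10419) = 2*(30439039/71019377) = 60878078/71019377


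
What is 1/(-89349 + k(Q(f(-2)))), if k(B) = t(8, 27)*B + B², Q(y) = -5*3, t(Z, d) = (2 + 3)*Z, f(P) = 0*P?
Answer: -1/89724 ≈ -1.1145e-5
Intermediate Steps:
f(P) = 0
t(Z, d) = 5*Z
Q(y) = -15
k(B) = B² + 40*B (k(B) = (5*8)*B + B² = 40*B + B² = B² + 40*B)
1/(-89349 + k(Q(f(-2)))) = 1/(-89349 - 15*(40 - 15)) = 1/(-89349 - 15*25) = 1/(-89349 - 375) = 1/(-89724) = -1/89724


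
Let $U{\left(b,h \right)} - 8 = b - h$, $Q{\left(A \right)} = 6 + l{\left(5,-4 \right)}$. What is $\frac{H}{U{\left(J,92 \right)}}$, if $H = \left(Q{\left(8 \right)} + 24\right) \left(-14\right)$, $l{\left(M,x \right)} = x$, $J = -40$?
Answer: $\frac{91}{31} \approx 2.9355$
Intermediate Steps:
$Q{\left(A \right)} = 2$ ($Q{\left(A \right)} = 6 - 4 = 2$)
$U{\left(b,h \right)} = 8 + b - h$ ($U{\left(b,h \right)} = 8 + \left(b - h\right) = 8 + b - h$)
$H = -364$ ($H = \left(2 + 24\right) \left(-14\right) = 26 \left(-14\right) = -364$)
$\frac{H}{U{\left(J,92 \right)}} = - \frac{364}{8 - 40 - 92} = - \frac{364}{-124} = \left(-364\right) \left(- \frac{1}{124}\right) = \frac{91}{31}$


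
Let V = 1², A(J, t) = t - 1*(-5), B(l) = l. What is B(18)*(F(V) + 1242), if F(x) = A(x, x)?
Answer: 22464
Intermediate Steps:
A(J, t) = 5 + t (A(J, t) = t + 5 = 5 + t)
V = 1
F(x) = 5 + x
B(18)*(F(V) + 1242) = 18*((5 + 1) + 1242) = 18*(6 + 1242) = 18*1248 = 22464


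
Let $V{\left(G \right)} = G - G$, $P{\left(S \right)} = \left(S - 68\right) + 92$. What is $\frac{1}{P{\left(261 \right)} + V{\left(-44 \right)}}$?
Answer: $\frac{1}{285} \approx 0.0035088$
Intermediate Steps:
$P{\left(S \right)} = 24 + S$ ($P{\left(S \right)} = \left(-68 + S\right) + 92 = 24 + S$)
$V{\left(G \right)} = 0$
$\frac{1}{P{\left(261 \right)} + V{\left(-44 \right)}} = \frac{1}{\left(24 + 261\right) + 0} = \frac{1}{285 + 0} = \frac{1}{285}$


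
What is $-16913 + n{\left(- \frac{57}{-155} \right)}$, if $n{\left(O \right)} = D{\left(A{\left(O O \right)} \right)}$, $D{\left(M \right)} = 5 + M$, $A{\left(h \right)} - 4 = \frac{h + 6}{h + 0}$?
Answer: $- \frac{18257899}{1083} \approx -16859.0$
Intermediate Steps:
$A{\left(h \right)} = 4 + \frac{6 + h}{h}$ ($A{\left(h \right)} = 4 + \frac{h + 6}{h + 0} = 4 + \frac{6 + h}{h}$)
$n{\left(O \right)} = 10 + \frac{6}{O^{2}}$ ($n{\left(O \right)} = 5 + \left(5 + \frac{6}{O O}\right) = 5 + \left(5 + \frac{6}{O^{2}}\right) = 10 + \frac{6}{O^{2}}$)
$-16913 + n{\left(- \frac{57}{-155} \right)} = -16913 + \left(10 + \frac{6}{\frac{3249}{24025}}\right) = -16913 + \left(10 + 6 \cdot \frac{24025}{3249}\right) = -16913 + \left(10 + \frac{48050}{1083}\right) = -16913 + \frac{58880}{1083} = - \frac{18257899}{1083}$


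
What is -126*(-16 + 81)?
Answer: -8190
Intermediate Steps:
-126*(-16 + 81) = -126*65 = -8190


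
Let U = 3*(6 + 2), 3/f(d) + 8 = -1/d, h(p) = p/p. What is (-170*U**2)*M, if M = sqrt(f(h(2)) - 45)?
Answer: -65280*I*sqrt(102) ≈ -6.593e+5*I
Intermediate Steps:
h(p) = 1
f(d) = 3/(-8 - 1/d)
M = 2*I*sqrt(102)/3 (M = sqrt(-3*1/(1 + 8*1) - 45) = sqrt(-3*1/(1 + 8) - 45) = sqrt(-3*1/9 - 45) = sqrt(-3*1*1/9 - 45) = sqrt(-1/3 - 45) = sqrt(-136/3) = 2*I*sqrt(102)/3 ≈ 6.733*I)
U = 24 (U = 3*8 = 24)
(-170*U**2)*M = (-170*24**2)*(2*I*sqrt(102)/3) = (-170*576)*(2*I*sqrt(102)/3) = -65280*I*sqrt(102)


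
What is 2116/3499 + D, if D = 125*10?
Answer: 4375866/3499 ≈ 1250.6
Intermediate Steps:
D = 1250
2116/3499 + D = 2116/3499 + 1250 = 4375866/3499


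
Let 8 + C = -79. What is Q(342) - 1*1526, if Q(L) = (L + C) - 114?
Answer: -1385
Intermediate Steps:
C = -87 (C = -8 - 79 = -87)
Q(L) = -201 + L (Q(L) = (L - 87) - 114 = (-87 + L) - 114 = -201 + L)
Q(342) - 1*1526 = (-201 + 342) - 1*1526 = 141 - 1526 = -1385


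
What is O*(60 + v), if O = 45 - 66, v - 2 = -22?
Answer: -840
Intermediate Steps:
v = -20 (v = 2 - 22 = -20)
O = -21
O*(60 + v) = -21*(60 - 20) = -21*40 = -840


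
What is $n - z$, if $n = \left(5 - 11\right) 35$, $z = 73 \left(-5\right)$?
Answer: $155$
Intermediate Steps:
$z = -365$
$n = -210$ ($n = \left(-6\right) 35 = -210$)
$n - z = -210 - -365 = -210 + 365 = 155$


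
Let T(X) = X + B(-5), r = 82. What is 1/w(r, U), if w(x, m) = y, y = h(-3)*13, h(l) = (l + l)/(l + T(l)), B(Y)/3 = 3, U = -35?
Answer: -1/26 ≈ -0.038462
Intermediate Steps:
B(Y) = 9 (B(Y) = 3*3 = 9)
T(X) = 9 + X (T(X) = X + 9 = 9 + X)
h(l) = 2*l/(9 + 2*l) (h(l) = (l + l)/(l + (9 + l)) = (2*l)/(9 + 2*l) = 2*l/(9 + 2*l))
y = -26 (y = (2*(-3)/(9 + 2*(-3)))*13 = (2*(-3)/(9 - 6))*13 = (2*(-3)/3)*13 = (2*(-3)*(⅓))*13 = -2*13 = -26)
w(x, m) = -26
1/w(r, U) = 1/(-26) = -1/26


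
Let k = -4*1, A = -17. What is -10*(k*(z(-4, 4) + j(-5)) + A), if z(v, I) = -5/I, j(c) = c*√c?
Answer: 120 - 200*I*√5 ≈ 120.0 - 447.21*I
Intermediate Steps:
j(c) = c^(3/2)
k = -4
z(v, I) = -5/I
-10*(k*(z(-4, 4) + j(-5)) + A) = -10*(-4*(-5/4 + (-5)^(3/2)) - 17) = -10*(-4*(-5*¼ - 5*I*√5) - 17) = -10*(-4*(-5/4 - 5*I*√5) - 17) = -10*((5 + 20*I*√5) - 17) = -10*(-12 + 20*I*√5) = 120 - 200*I*√5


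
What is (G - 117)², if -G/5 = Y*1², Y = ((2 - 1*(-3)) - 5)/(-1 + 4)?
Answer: 13689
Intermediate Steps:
Y = 0 (Y = ((2 + 3) - 5)/3 = (5 - 5)*(⅓) = 0*(⅓) = 0)
G = 0 (G = -0*1² = -0 = -5*0 = 0)
(G - 117)² = (0 - 117)² = (-117)² = 13689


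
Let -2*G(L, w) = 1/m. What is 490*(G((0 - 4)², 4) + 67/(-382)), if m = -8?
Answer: -84525/1528 ≈ -55.317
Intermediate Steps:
G(L, w) = 1/16 (G(L, w) = -½/(-8) = -½*(-⅛) = 1/16)
490*(G((0 - 4)², 4) + 67/(-382)) = 490*(1/16 + 67/(-382)) = 490*(1/16 + 67*(-1/382)) = 490*(1/16 - 67/382) = 490*(-345/3056) = -84525/1528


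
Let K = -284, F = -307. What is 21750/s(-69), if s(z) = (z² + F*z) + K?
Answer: 2175/2566 ≈ 0.84762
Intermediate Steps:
s(z) = -284 + z² - 307*z (s(z) = (z² - 307*z) - 284 = -284 + z² - 307*z)
21750/s(-69) = 21750/(-284 + (-69)² - 307*(-69)) = 21750/(-284 + 4761 + 21183) = 21750/25660 = 21750*(1/25660) = 2175/2566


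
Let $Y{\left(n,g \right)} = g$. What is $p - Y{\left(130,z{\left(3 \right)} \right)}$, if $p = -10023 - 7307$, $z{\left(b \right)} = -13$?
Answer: $-17317$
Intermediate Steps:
$p = -17330$
$p - Y{\left(130,z{\left(3 \right)} \right)} = -17330 - -13 = -17330 + 13 = -17317$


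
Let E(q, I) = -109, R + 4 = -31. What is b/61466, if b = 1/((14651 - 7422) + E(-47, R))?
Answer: 1/437637920 ≈ 2.2850e-9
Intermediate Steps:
R = -35 (R = -4 - 31 = -35)
b = 1/7120 (b = 1/((14651 - 7422) - 109) = 1/(7229 - 109) = 1/7120 ≈ 0.00014045)
b/61466 = (1/7120)/61466 = (1/7120)*(1/61466) = 1/437637920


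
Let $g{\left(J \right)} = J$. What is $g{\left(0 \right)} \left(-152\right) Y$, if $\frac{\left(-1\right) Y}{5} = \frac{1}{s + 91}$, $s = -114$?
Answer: $0$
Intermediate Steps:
$Y = \frac{5}{23}$ ($Y = - \frac{5}{-114 + 91} = - \frac{5}{-23} = \left(-5\right) \left(- \frac{1}{23}\right) = \frac{5}{23} \approx 0.21739$)
$g{\left(0 \right)} \left(-152\right) Y = 0 \left(-152\right) \frac{5}{23} = 0 \cdot \frac{5}{23} = 0$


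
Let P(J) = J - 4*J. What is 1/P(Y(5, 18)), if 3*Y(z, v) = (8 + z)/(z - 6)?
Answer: 1/13 ≈ 0.076923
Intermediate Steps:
Y(z, v) = (8 + z)/(3*(-6 + z)) (Y(z, v) = ((8 + z)/(z - 6))/3 = ((8 + z)/(-6 + z))/3 = (8 + z)/(3*(-6 + z)))
P(J) = -3*J
1/P(Y(5, 18)) = 1/(-(8 + 5)/(-6 + 5)) = 1/(-13/(-1)) = 1/(-(-1)*13) = 1/(-3*(-13/3)) = 1/13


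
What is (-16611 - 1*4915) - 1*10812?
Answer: -32338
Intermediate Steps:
(-16611 - 1*4915) - 1*10812 = (-16611 - 4915) - 10812 = -21526 - 10812 = -32338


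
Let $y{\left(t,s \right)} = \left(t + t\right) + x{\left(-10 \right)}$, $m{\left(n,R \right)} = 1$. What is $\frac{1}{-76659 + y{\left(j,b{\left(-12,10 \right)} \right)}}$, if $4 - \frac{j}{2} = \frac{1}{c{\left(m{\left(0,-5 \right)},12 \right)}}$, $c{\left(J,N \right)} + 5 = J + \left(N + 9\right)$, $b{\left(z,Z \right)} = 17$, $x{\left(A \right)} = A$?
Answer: $- \frac{17}{1303105} \approx -1.3046 \cdot 10^{-5}$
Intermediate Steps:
$c{\left(J,N \right)} = 4 + J + N$ ($c{\left(J,N \right)} = -5 + \left(J + \left(N + 9\right)\right) = -5 + \left(J + \left(9 + N\right)\right) = -5 + \left(9 + J + N\right) = 4 + J + N$)
$j = \frac{134}{17}$ ($j = 8 - \frac{2}{4 + 1 + 12} = 8 - \frac{2}{17} = \frac{134}{17} \approx 7.8824$)
$y{\left(t,s \right)} = -10 + 2 t$ ($y{\left(t,s \right)} = \left(t + t\right) - 10 = 2 t - 10 = -10 + 2 t$)
$\frac{1}{-76659 + y{\left(j,b{\left(-12,10 \right)} \right)}} = \frac{1}{-76659 + \left(-10 + 2 \cdot \frac{134}{17}\right)} = \frac{1}{-76659 + \left(-10 + \frac{268}{17}\right)} = \frac{1}{-76659 + \frac{98}{17}} = \frac{1}{- \frac{1303105}{17}} = - \frac{17}{1303105}$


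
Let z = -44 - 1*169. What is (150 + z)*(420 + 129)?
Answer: -34587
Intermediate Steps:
z = -213 (z = -44 - 169 = -213)
(150 + z)*(420 + 129) = (150 - 213)*(420 + 129) = -63*549 = -34587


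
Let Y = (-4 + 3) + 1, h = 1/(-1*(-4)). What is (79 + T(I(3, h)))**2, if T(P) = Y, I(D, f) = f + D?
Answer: 6241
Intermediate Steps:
h = 1/4 ≈ 0.25000
Y = 0 (Y = -1 + 1 = 0)
I(D, f) = D + f
T(P) = 0
(79 + T(I(3, h)))**2 = (79 + 0)**2 = 79**2 = 6241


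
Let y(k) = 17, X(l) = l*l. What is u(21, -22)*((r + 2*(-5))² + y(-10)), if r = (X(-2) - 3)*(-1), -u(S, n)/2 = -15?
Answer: 4140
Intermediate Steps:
u(S, n) = 30 (u(S, n) = -2*(-15) = 30)
X(l) = l²
r = -1 (r = ((-2)² - 3)*(-1) = (4 - 3)*(-1) = 1*(-1) = -1)
u(21, -22)*((r + 2*(-5))² + y(-10)) = 30*((-1 + 2*(-5))² + 17) = 30*((-1 - 10)² + 17) = 30*((-11)² + 17) = 30*(121 + 17) = 30*138 = 4140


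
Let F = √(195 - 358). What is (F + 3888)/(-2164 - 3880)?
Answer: -972/1511 - I*√163/6044 ≈ -0.64328 - 0.0021124*I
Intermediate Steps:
F = I*√163 (F = √(-163) = I*√163 ≈ 12.767*I)
(F + 3888)/(-2164 - 3880) = (I*√163 + 3888)/(-2164 - 3880) = (3888 + I*√163)/(-6044) = (3888 + I*√163)*(-1/6044) = -972/1511 - I*√163/6044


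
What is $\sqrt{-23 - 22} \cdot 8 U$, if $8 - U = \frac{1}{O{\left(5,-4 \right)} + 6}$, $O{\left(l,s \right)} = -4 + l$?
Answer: $\frac{1320 i \sqrt{5}}{7} \approx 421.66 i$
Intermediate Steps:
$U = \frac{55}{7}$ ($U = 8 - \frac{1}{\left(-4 + 5\right) + 6} = 8 - \frac{1}{1 + 6} = 8 - \frac{1}{7} = \frac{55}{7} \approx 7.8571$)
$\sqrt{-23 - 22} \cdot 8 U = \sqrt{-23 - 22} \cdot 8 \cdot \frac{55}{7} = \sqrt{-45} \cdot 8 \cdot \frac{55}{7} = 3 i \sqrt{5} \cdot 8 \cdot \frac{55}{7} = 24 i \sqrt{5} \cdot \frac{55}{7} = \frac{1320 i \sqrt{5}}{7}$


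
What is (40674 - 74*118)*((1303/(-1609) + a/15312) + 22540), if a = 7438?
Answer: 4434429414648373/6159252 ≈ 7.1996e+8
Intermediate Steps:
(40674 - 74*118)*((1303/(-1609) + a/15312) + 22540) = (40674 - 74*118)*((1303/(-1609) + 7438/15312) + 22540) = (40674 - 8732)*((1303*(-1/1609) + 7438*(1/15312)) + 22540) = 31942*((-1303/1609 + 3719/7656) + 22540) = 31942*(-3991897/12318504 + 22540) = 31942*(277655088263/12318504) = 4434429414648373/6159252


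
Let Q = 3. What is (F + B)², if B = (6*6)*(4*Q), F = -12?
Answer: 176400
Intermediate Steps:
B = 432 (B = (6*6)*(4*3) = 36*12 = 432)
(F + B)² = (-12 + 432)² = 420² = 176400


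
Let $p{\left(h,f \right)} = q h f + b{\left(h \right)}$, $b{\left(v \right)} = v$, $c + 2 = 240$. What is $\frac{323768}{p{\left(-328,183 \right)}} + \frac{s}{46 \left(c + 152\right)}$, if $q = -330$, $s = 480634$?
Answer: $\frac{595375660703}{22209262530} \approx 26.808$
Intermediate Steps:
$c = 238$ ($c = -2 + 240 = 238$)
$p{\left(h,f \right)} = h - 330 f h$ ($p{\left(h,f \right)} = - 330 h f + h = - 330 f h + h = h - 330 f h$)
$\frac{323768}{p{\left(-328,183 \right)}} + \frac{s}{46 \left(c + 152\right)} = \frac{323768}{\left(-328\right) \left(1 - 60390\right)} + \frac{480634}{46 \left(238 + 152\right)} = \frac{323768}{\left(-328\right) \left(1 - 60390\right)} + \frac{480634}{46 \cdot 390} = \frac{323768}{\left(-328\right) \left(-60389\right)} + \frac{480634}{17940} = \frac{323768}{19807592} + 480634 \cdot \frac{1}{17940} = 323768 \cdot \frac{1}{19807592} + \frac{240317}{8970} = \frac{40471}{2475949} + \frac{240317}{8970} = \frac{595375660703}{22209262530}$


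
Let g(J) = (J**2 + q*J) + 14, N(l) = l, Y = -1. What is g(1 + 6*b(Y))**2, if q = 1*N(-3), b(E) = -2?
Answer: 28224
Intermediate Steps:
q = -3 (q = 1*(-3) = -3)
g(J) = 14 + J**2 - 3*J (g(J) = (J**2 - 3*J) + 14 = 14 + J**2 - 3*J)
g(1 + 6*b(Y))**2 = (14 + (1 + 6*(-2))**2 - 3*(1 + 6*(-2)))**2 = (14 + (1 - 12)**2 - 3*(1 - 12))**2 = (14 + (-11)**2 - 3*(-11))**2 = (14 + 121 + 33)**2 = 168**2 = 28224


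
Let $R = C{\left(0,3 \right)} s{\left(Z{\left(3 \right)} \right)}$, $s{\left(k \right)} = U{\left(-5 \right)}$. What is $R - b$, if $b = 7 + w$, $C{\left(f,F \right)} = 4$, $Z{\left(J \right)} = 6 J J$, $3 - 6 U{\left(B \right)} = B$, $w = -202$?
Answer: $\frac{601}{3} \approx 200.33$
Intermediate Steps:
$U{\left(B \right)} = \frac{1}{2} - \frac{B}{6}$
$Z{\left(J \right)} = 6 J^{2}$
$s{\left(k \right)} = \frac{4}{3}$ ($s{\left(k \right)} = \frac{1}{2} - - \frac{5}{6} = \frac{1}{2} + \frac{5}{6} = \frac{4}{3}$)
$R = \frac{16}{3}$ ($R = 4 \cdot \frac{4}{3} = \frac{16}{3} \approx 5.3333$)
$b = -195$ ($b = 7 - 202 = -195$)
$R - b = \frac{16}{3} - -195 = \frac{16}{3} + 195 = \frac{601}{3}$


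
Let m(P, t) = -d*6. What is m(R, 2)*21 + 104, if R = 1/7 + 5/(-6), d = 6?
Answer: -652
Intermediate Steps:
R = -29/42 (R = 1*(⅐) + 5*(-⅙) = ⅐ - ⅚ = -29/42 ≈ -0.69048)
m(P, t) = -36 (m(P, t) = -1*6*6 = -6*6 = -36)
m(R, 2)*21 + 104 = -36*21 + 104 = -756 + 104 = -652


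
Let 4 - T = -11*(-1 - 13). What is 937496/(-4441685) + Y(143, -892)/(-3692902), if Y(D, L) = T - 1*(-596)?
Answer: -1732030922451/8201353709935 ≈ -0.21119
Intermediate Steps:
T = -150 (T = 4 - (-11)*(-1 - 13) = 4 - (-11)*(-14) = 4 - 1*154 = 4 - 154 = -150)
Y(D, L) = 446 (Y(D, L) = -150 - 1*(-596) = -150 + 596 = 446)
937496/(-4441685) + Y(143, -892)/(-3692902) = 937496/(-4441685) + 446/(-3692902) = 937496*(-1/4441685) + 446*(-1/3692902) = -937496/4441685 - 223/1846451 = -1732030922451/8201353709935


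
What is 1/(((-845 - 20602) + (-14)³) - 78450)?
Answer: -1/102641 ≈ -9.7427e-6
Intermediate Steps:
1/(((-845 - 20602) + (-14)³) - 78450) = 1/((-21447 - 2744) - 78450) = 1/(-24191 - 78450) = 1/(-102641) = -1/102641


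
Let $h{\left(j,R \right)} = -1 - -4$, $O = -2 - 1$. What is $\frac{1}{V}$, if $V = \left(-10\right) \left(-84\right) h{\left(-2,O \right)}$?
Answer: $\frac{1}{2520} \approx 0.00039683$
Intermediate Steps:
$O = -3$ ($O = -2 - 1 = -3$)
$h{\left(j,R \right)} = 3$ ($h{\left(j,R \right)} = -1 + 4 = 3$)
$V = 2520$ ($V = \left(-10\right) \left(-84\right) 3 = 840 \cdot 3 = 2520$)
$\frac{1}{V} = \frac{1}{2520}$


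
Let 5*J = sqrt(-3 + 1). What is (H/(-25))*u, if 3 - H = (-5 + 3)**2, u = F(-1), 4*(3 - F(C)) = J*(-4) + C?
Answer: 13/100 + I*sqrt(2)/125 ≈ 0.13 + 0.011314*I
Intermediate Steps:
J = I*sqrt(2)/5 (J = sqrt(-3 + 1)/5 = sqrt(-2)/5 = (I*sqrt(2))/5 = I*sqrt(2)/5 ≈ 0.28284*I)
F(C) = 3 - C/4 + I*sqrt(2)/5 (F(C) = 3 - ((I*sqrt(2)/5)*(-4) + C)/4 = 3 - (-4*I*sqrt(2)/5 + C)/4 = 3 - (C - 4*I*sqrt(2)/5)/4 = 3 + (-C/4 + I*sqrt(2)/5) = 3 - C/4 + I*sqrt(2)/5)
u = 13/4 + I*sqrt(2)/5 (u = 3 - 1/4*(-1) + I*sqrt(2)/5 = 3 + 1/4 + I*sqrt(2)/5 = 13/4 + I*sqrt(2)/5 ≈ 3.25 + 0.28284*I)
H = -1 (H = 3 - (-5 + 3)**2 = 3 - 1*(-2)**2 = 3 - 1*4 = 3 - 4 = -1)
(H/(-25))*u = (-1/(-25))*(13/4 + I*sqrt(2)/5) = (-1/25*(-1))*(13/4 + I*sqrt(2)/5) = (13/4 + I*sqrt(2)/5)/25 = 13/100 + I*sqrt(2)/125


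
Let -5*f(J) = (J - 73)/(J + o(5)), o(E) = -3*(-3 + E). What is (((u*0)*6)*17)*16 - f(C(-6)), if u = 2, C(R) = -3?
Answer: 76/45 ≈ 1.6889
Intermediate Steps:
o(E) = 9 - 3*E
f(J) = -(-73 + J)/(5*(-6 + J)) (f(J) = -(J - 73)/(5*(J + (9 - 3*5))) = -(-73 + J)/(5*(J + (9 - 15))) = -(-73 + J)/(5*(J - 6)) = -(-73 + J)/(5*(-6 + J)))
(((u*0)*6)*17)*16 - f(C(-6)) = (((2*0)*6)*17)*16 - (73 - 1*(-3))/(5*(-6 - 3)) = ((0*6)*17)*16 - (73 + 3)/(5*(-9)) = (0*17)*16 - (-1)*76/(5*9) = 0*16 - 1*(-76/45) = 0 + 76/45 = 76/45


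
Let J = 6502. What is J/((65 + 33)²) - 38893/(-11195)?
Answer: 223159131/53758390 ≈ 4.1512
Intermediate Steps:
J/((65 + 33)²) - 38893/(-11195) = 6502/((65 + 33)²) - 38893/(-11195) = 6502/(98²) - 38893*(-1/11195) = 6502/9604 + 38893/11195 = 6502*(1/9604) + 38893/11195 = 3251/4802 + 38893/11195 = 223159131/53758390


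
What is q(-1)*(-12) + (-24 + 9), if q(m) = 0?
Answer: -15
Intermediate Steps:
q(-1)*(-12) + (-24 + 9) = 0*(-12) + (-24 + 9) = 0 - 15 = -15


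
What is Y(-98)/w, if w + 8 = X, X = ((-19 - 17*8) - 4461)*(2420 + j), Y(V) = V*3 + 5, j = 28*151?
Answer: 1/106184 ≈ 9.4176e-6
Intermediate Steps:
j = 4228
Y(V) = 5 + 3*V (Y(V) = 3*V + 5 = 5 + 3*V)
X = -30687168 (X = ((-19 - 17*8) - 4461)*(2420 + 4228) = ((-19 - 136) - 4461)*6648 = (-155 - 4461)*6648 = -4616*6648 = -30687168)
w = -30687176 (w = -8 - 30687168 = -30687176)
Y(-98)/w = (5 + 3*(-98))/(-30687176) = (5 - 294)*(-1/30687176) = -289*(-1/30687176) = 1/106184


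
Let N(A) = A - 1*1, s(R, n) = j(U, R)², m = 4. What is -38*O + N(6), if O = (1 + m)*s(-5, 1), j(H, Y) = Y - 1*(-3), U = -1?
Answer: -755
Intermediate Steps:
j(H, Y) = 3 + Y (j(H, Y) = Y + 3 = 3 + Y)
s(R, n) = (3 + R)²
N(A) = -1 + A (N(A) = A - 1 = -1 + A)
O = 20 (O = (1 + 4)*(3 - 5)² = 5*(-2)² = 5*4 = 20)
-38*O + N(6) = -38*20 + (-1 + 6) = -760 + 5 = -755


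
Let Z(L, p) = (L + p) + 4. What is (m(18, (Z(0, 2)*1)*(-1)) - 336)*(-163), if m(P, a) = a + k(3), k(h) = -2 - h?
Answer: 56561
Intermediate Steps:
Z(L, p) = 4 + L + p
m(P, a) = -5 + a (m(P, a) = a + (-2 - 1*3) = a + (-2 - 3) = a - 5 = -5 + a)
(m(18, (Z(0, 2)*1)*(-1)) - 336)*(-163) = ((-5 + ((4 + 0 + 2)*1)*(-1)) - 336)*(-163) = ((-5 + (6*1)*(-1)) - 336)*(-163) = ((-5 + 6*(-1)) - 336)*(-163) = ((-5 - 6) - 336)*(-163) = (-11 - 336)*(-163) = -347*(-163) = 56561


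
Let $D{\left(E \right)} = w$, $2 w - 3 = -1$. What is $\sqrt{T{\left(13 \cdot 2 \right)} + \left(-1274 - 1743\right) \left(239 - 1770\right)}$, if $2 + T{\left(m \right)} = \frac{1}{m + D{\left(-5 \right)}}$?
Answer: $\frac{2 \sqrt{93535257}}{9} \approx 2149.2$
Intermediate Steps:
$w = 1$ ($w = \frac{3}{2} + \frac{1}{2} \left(-1\right) = \frac{3}{2} - \frac{1}{2} = 1$)
$D{\left(E \right)} = 1$
$T{\left(m \right)} = -2 + \frac{1}{1 + m}$ ($T{\left(m \right)} = -2 + \frac{1}{m + 1} = -2 + \frac{1}{1 + m}$)
$\sqrt{T{\left(13 \cdot 2 \right)} + \left(-1274 - 1743\right) \left(239 - 1770\right)} = \sqrt{\frac{-1 - 2 \cdot 13 \cdot 2}{1 + 13 \cdot 2} + \left(-1274 - 1743\right) \left(239 - 1770\right)} = \sqrt{\frac{-1 - 52}{1 + 26} - -4619027} = \sqrt{\frac{-1 - 52}{27} + 4619027} = \sqrt{\frac{1}{27} \left(-53\right) + 4619027} = \sqrt{- \frac{53}{27} + 4619027} = \sqrt{\frac{124713676}{27}} = \frac{2 \sqrt{93535257}}{9}$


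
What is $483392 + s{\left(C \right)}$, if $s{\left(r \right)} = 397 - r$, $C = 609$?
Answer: $483180$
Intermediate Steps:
$483392 + s{\left(C \right)} = 483392 + \left(397 - 609\right) = 483392 - 212 = 483180$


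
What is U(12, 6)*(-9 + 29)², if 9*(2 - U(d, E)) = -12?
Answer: 4000/3 ≈ 1333.3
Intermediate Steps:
U(d, E) = 10/3 (U(d, E) = 2 - ⅑*(-12) = 2 + 4/3 = 10/3)
U(12, 6)*(-9 + 29)² = 10*(-9 + 29)²/3 = (10/3)*20² = (10/3)*400 = 4000/3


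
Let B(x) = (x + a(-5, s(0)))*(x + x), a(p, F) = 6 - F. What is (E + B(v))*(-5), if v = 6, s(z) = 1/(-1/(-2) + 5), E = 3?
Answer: -7965/11 ≈ -724.09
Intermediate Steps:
s(z) = 2/11 (s(z) = 1/(-1*(-1/2) + 5) = 1/(1/2 + 5) = 1/(11/2) = 2/11)
B(x) = 2*x*(64/11 + x) (B(x) = (x + (6 - 1*2/11))*(x + x) = (x + (6 - 2/11))*(2*x) = (x + 64/11)*(2*x) = (64/11 + x)*(2*x) = 2*x*(64/11 + x))
(E + B(v))*(-5) = (3 + (2/11)*6*(64 + 11*6))*(-5) = (3 + (2/11)*6*(64 + 66))*(-5) = (3 + (2/11)*6*130)*(-5) = (3 + 1560/11)*(-5) = (1593/11)*(-5) = -7965/11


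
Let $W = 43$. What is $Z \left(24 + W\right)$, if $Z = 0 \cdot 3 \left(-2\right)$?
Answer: $0$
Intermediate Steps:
$Z = 0$ ($Z = 0 \left(-2\right) = 0$)
$Z \left(24 + W\right) = 0 \left(24 + 43\right) = 0 \cdot 67 = 0$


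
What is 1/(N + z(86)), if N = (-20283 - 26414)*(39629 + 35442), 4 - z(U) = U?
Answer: -1/3505590569 ≈ -2.8526e-10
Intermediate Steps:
z(U) = 4 - U
N = -3505590487 (N = -46697*75071 = -3505590487)
1/(N + z(86)) = 1/(-3505590487 + (4 - 1*86)) = 1/(-3505590487 + (4 - 86)) = 1/(-3505590487 - 82) = 1/(-3505590569) = -1/3505590569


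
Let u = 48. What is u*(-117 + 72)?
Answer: -2160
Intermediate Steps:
u*(-117 + 72) = 48*(-117 + 72) = 48*(-45) = -2160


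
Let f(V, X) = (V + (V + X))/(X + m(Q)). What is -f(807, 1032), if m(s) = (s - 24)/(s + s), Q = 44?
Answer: -58212/22709 ≈ -2.5634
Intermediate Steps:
m(s) = (-24 + s)/(2*s) (m(s) = (-24 + s)/((2*s)) = (-24 + s)*(1/(2*s)) = (-24 + s)/(2*s))
f(V, X) = (X + 2*V)/(5/22 + X) (f(V, X) = (V + (V + X))/(X + (½)*(-24 + 44)/44) = (X + 2*V)/(X + (½)*(1/44)*20) = (X + 2*V)/(X + 5/22) = (X + 2*V)/(5/22 + X))
-f(807, 1032) = -22*(1032 + 2*807)/(5 + 22*1032) = -22*(1032 + 1614)/(5 + 22704) = -22*2646/22709 = -1*58212/22709 = -58212/22709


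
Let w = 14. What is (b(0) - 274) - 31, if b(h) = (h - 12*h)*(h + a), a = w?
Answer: -305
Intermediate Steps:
a = 14
b(h) = -11*h*(14 + h) (b(h) = (h - 12*h)*(h + 14) = (-11*h)*(14 + h) = -11*h*(14 + h))
(b(0) - 274) - 31 = (-11*0*(14 + 0) - 274) - 31 = (-11*0*14 - 274) - 31 = (0 - 274) - 31 = -274 - 31 = -305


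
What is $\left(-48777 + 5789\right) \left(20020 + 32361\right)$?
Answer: $-2251754428$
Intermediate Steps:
$\left(-48777 + 5789\right) \left(20020 + 32361\right) = \left(-42988\right) 52381 = -2251754428$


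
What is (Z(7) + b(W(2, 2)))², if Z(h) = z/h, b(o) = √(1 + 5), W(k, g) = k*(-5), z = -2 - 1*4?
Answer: 330/49 - 12*√6/7 ≈ 2.5356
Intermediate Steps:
z = -6 (z = -2 - 4 = -6)
W(k, g) = -5*k
b(o) = √6
Z(h) = -6/h
(Z(7) + b(W(2, 2)))² = (-6/7 + √6)²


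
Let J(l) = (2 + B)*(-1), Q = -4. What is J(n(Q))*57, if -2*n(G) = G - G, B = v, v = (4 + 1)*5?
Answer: -1539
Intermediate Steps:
v = 25 (v = 5*5 = 25)
B = 25
n(G) = 0 (n(G) = -(G - G)/2 = -1/2*0 = 0)
J(l) = -27 (J(l) = (2 + 25)*(-1) = 27*(-1) = -27)
J(n(Q))*57 = -27*57 = -1539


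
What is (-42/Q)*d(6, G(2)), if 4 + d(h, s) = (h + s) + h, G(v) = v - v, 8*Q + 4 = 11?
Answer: -384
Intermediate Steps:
Q = 7/8 (Q = -1/2 + (1/8)*11 = -1/2 + 11/8 = 7/8 ≈ 0.87500)
G(v) = 0
d(h, s) = -4 + s + 2*h (d(h, s) = -4 + ((h + s) + h) = -4 + (s + 2*h) = -4 + s + 2*h)
(-42/Q)*d(6, G(2)) = (-42/7/8)*(-4 + 0 + 2*6) = (-42*8/7)*(-4 + 0 + 12) = -48*8 = -384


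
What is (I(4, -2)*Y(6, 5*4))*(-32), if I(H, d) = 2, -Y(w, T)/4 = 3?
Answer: 768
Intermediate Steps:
Y(w, T) = -12 (Y(w, T) = -4*3 = -12)
(I(4, -2)*Y(6, 5*4))*(-32) = (2*(-12))*(-32) = -24*(-32) = 768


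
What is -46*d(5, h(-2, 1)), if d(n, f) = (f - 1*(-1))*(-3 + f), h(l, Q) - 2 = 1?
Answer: 0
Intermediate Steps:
h(l, Q) = 3 (h(l, Q) = 2 + 1 = 3)
d(n, f) = (1 + f)*(-3 + f) (d(n, f) = (f + 1)*(-3 + f) = (1 + f)*(-3 + f))
-46*d(5, h(-2, 1)) = -46*(-3 + 3² - 2*3) = -46*(-3 + 9 - 6) = -46*0 = 0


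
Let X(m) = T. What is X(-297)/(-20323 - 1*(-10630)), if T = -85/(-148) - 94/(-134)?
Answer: -4217/32038596 ≈ -0.00013162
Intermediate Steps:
T = 12651/9916 (T = -85*(-1/148) - 94*(-1/134) = 85/148 + 47/67 = 12651/9916 ≈ 1.2758)
X(m) = 12651/9916
X(-297)/(-20323 - 1*(-10630)) = 12651/(9916*(-20323 - 1*(-10630))) = 12651/(9916*(-20323 + 10630)) = (12651/9916)/(-9693) = (12651/9916)*(-1/9693) = -4217/32038596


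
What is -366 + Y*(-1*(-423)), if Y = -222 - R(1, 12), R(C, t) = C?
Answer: -94695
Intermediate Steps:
Y = -223 (Y = -222 - 1*1 = -222 - 1 = -223)
-366 + Y*(-1*(-423)) = -366 - (-223)*(-423) = -366 - 223*423 = -366 - 94329 = -94695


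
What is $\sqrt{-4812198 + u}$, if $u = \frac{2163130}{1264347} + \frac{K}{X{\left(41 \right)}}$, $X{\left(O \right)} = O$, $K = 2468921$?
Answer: $\frac{i \sqrt{28955840417625923863}}{2468487} \approx 2179.9 i$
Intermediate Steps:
$u = \frac{3121661547917}{51838227}$ ($u = \frac{2163130}{1264347} + \frac{2468921}{41} = \frac{3121661547917}{51838227} \approx 60219.0$)
$\sqrt{-4812198 + u} = \sqrt{-4812198 + \frac{3121661547917}{51838227}} = \sqrt{- \frac{246334150745029}{51838227}} = \frac{i \sqrt{28955840417625923863}}{2468487}$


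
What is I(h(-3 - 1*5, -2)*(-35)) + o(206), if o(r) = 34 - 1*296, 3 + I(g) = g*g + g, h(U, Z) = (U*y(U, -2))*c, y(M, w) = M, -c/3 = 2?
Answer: 180646775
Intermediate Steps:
c = -6 (c = -3*2 = -6)
h(U, Z) = -6*U**2 (h(U, Z) = (U*U)*(-6) = U**2*(-6) = -6*U**2)
I(g) = -3 + g + g**2 (I(g) = -3 + (g*g + g) = -3 + (g**2 + g) = -3 + (g + g**2) = -3 + g + g**2)
o(r) = -262 (o(r) = 34 - 296 = -262)
I(h(-3 - 1*5, -2)*(-35)) + o(206) = (-3 - 6*(-3 - 1*5)**2*(-35) + (-6*(-3 - 1*5)**2*(-35))**2) - 262 = (-3 - 6*(-3 - 5)**2*(-35) + (-6*(-3 - 5)**2*(-35))**2) - 262 = (-3 - 6*(-8)**2*(-35) + (-6*(-8)**2*(-35))**2) - 262 = (-3 - 6*64*(-35) + (-6*64*(-35))**2) - 262 = (-3 - 384*(-35) + (-384*(-35))**2) - 262 = (-3 + 13440 + 13440**2) - 262 = (-3 + 13440 + 180633600) - 262 = 180647037 - 262 = 180646775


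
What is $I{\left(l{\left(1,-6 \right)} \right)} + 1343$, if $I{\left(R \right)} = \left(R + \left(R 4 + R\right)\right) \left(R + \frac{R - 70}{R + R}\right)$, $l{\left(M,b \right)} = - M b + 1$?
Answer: $1448$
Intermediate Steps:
$l{\left(M,b \right)} = 1 - M b$ ($l{\left(M,b \right)} = - M b + 1 = 1 - M b$)
$I{\left(R \right)} = 6 R \left(R + \frac{-70 + R}{2 R}\right)$ ($I{\left(R \right)} = \left(R + \left(4 R + R\right)\right) \left(R + \frac{-70 + R}{2 R}\right) = \left(R + 5 R\right) \left(R + \left(-70 + R\right) \frac{1}{2 R}\right) = 6 R \left(R + \frac{-70 + R}{2 R}\right)$)
$I{\left(l{\left(1,-6 \right)} \right)} + 1343 = \left(-210 + 3 \left(1 - 1 \left(-6\right)\right) + 6 \left(1 - 1 \left(-6\right)\right)^{2}\right) + 1343 = \left(-210 + 3 \left(1 + 6\right) + 6 \left(1 + 6\right)^{2}\right) + 1343 = \left(-210 + 3 \cdot 7 + 6 \cdot 7^{2}\right) + 1343 = \left(-210 + 21 + 6 \cdot 49\right) + 1343 = \left(-210 + 21 + 294\right) + 1343 = 105 + 1343 = 1448$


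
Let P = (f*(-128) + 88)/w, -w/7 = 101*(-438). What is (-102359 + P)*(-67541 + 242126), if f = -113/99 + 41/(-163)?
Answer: -14883258706504381705/832846707 ≈ -1.7870e+10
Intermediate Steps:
f = -22478/16137 (f = -113*1/99 + 41*(-1/163) = -113/99 - 41/163 = -22478/16137 ≈ -1.3929)
w = 309666 (w = -707*(-438) = -7*(-44238) = 309666)
P = 2148620/2498540121 (P = (-22478/16137*(-128) + 88)/309666 = (2877184/16137 + 88)*(1/309666) = (4297240/16137)*(1/309666) = 2148620/2498540121 ≈ 0.00085995)
(-102359 + P)*(-67541 + 242126) = (-102359 + 2148620/2498540121)*(-67541 + 242126) = -255748066096819/2498540121*174585 = -14883258706504381705/832846707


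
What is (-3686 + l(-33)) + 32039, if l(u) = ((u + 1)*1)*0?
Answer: 28353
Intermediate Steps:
l(u) = 0 (l(u) = ((1 + u)*1)*0 = (1 + u)*0 = 0)
(-3686 + l(-33)) + 32039 = (-3686 + 0) + 32039 = -3686 + 32039 = 28353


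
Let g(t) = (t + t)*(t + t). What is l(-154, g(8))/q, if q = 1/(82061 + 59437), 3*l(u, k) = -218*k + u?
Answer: -2639503692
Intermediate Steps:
g(t) = 4*t**2 (g(t) = (2*t)*(2*t) = 4*t**2)
l(u, k) = -218*k/3 + u/3 (l(u, k) = (-218*k + u)/3 = (u - 218*k)/3 = -218*k/3 + u/3)
q = 1/141498 ≈ 7.0672e-6
l(-154, g(8))/q = (-872*8**2/3 + (1/3)*(-154))/(1/141498) = (-872*64/3 - 154/3)*141498 = (-218/3*256 - 154/3)*141498 = (-55808/3 - 154/3)*141498 = -18654*141498 = -2639503692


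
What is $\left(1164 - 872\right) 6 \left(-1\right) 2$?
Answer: $-3504$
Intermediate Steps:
$\left(1164 - 872\right) 6 \left(-1\right) 2 = \left(1164 - 872\right) \left(\left(-6\right) 2\right) = 292 \left(-12\right) = -3504$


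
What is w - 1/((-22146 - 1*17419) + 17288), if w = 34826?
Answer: 775818803/22277 ≈ 34826.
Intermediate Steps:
w - 1/((-22146 - 1*17419) + 17288) = 34826 - 1/((-22146 - 1*17419) + 17288) = 34826 - 1/((-22146 - 17419) + 17288) = 34826 - 1/(-39565 + 17288) = 34826 - 1/(-22277) = 34826 - 1*(-1/22277) = 34826 + 1/22277 = 775818803/22277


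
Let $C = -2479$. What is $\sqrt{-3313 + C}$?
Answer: $4 i \sqrt{362} \approx 76.105 i$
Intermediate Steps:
$\sqrt{-3313 + C} = \sqrt{-3313 - 2479} = \sqrt{-5792} = 4 i \sqrt{362}$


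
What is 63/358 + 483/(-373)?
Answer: -149415/133534 ≈ -1.1189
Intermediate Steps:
63/358 + 483/(-373) = 63*(1/358) + 483*(-1/373) = 63/358 - 483/373 = -149415/133534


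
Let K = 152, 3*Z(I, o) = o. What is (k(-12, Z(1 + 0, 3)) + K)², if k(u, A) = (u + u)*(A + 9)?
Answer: 7744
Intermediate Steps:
Z(I, o) = o/3
k(u, A) = 2*u*(9 + A) (k(u, A) = (2*u)*(9 + A) = 2*u*(9 + A))
(k(-12, Z(1 + 0, 3)) + K)² = (2*(-12)*(9 + (⅓)*3) + 152)² = (2*(-12)*(9 + 1) + 152)² = (2*(-12)*10 + 152)² = (-240 + 152)² = (-88)² = 7744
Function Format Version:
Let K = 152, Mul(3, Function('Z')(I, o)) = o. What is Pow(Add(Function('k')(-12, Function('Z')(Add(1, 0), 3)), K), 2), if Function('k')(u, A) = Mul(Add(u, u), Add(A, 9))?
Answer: 7744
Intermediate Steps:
Function('Z')(I, o) = Mul(Rational(1, 3), o)
Function('k')(u, A) = Mul(2, u, Add(9, A)) (Function('k')(u, A) = Mul(Mul(2, u), Add(9, A)) = Mul(2, u, Add(9, A)))
Pow(Add(Function('k')(-12, Function('Z')(Add(1, 0), 3)), K), 2) = Pow(Add(Mul(2, -12, Add(9, Mul(Rational(1, 3), 3))), 152), 2) = Pow(Add(Mul(2, -12, Add(9, 1)), 152), 2) = Pow(Add(Mul(2, -12, 10), 152), 2) = Pow(Add(-240, 152), 2) = Pow(-88, 2) = 7744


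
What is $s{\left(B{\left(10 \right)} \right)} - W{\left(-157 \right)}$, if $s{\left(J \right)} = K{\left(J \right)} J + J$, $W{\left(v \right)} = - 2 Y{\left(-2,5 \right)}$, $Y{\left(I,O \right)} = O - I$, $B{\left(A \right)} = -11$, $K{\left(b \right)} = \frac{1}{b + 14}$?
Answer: $- \frac{2}{3} \approx -0.66667$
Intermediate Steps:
$K{\left(b \right)} = \frac{1}{14 + b}$
$W{\left(v \right)} = -14$ ($W{\left(v \right)} = - 2 \left(5 - -2\right) = - 2 \left(5 + 2\right) = \left(-2\right) 7 = -14$)
$s{\left(J \right)} = J + \frac{J}{14 + J}$ ($s{\left(J \right)} = \frac{J}{14 + J} + J = J + \frac{J}{14 + J}$)
$s{\left(B{\left(10 \right)} \right)} - W{\left(-157 \right)} = - \frac{11 \left(15 - 11\right)}{14 - 11} - -14 = \left(-11\right) \frac{1}{3} \cdot 4 + 14 = - \frac{44}{3} + 14 = - \frac{2}{3}$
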